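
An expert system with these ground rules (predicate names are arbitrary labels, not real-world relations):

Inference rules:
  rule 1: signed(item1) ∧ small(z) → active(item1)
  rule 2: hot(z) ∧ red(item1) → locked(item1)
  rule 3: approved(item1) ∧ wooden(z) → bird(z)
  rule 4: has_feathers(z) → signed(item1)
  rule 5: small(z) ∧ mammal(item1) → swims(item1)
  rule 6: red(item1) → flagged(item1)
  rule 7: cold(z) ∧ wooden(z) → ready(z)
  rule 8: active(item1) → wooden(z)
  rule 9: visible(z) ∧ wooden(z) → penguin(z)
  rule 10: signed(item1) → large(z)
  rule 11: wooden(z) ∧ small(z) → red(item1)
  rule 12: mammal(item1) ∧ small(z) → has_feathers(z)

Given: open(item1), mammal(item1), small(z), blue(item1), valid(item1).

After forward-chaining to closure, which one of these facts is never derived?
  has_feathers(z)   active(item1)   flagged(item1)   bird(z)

bird(z)

[1] rule 5 [small(z) ∧ mammal(item1) → swims(item1)]; rule 12 [mammal(item1) ∧ small(z) → has_feathers(z)]. ⇒ new: swims(item1), has_feathers(z).
[2] rule 4 [has_feathers(z) → signed(item1)]. ⇒ new: signed(item1).
[3] rule 1 [signed(item1) ∧ small(z) → active(item1)]; rule 10 [signed(item1) → large(z)]. ⇒ new: active(item1), large(z).
[4] rule 8 [active(item1) → wooden(z)]. ⇒ new: wooden(z).
[5] rule 11 [wooden(z) ∧ small(z) → red(item1)]. ⇒ new: red(item1).
[6] rule 6 [red(item1) → flagged(item1)]. ⇒ new: flagged(item1).
Derived: flagged(item1) (round 6), active(item1) (round 3), has_feathers(z) (round 1). bird(z) never appears in any round.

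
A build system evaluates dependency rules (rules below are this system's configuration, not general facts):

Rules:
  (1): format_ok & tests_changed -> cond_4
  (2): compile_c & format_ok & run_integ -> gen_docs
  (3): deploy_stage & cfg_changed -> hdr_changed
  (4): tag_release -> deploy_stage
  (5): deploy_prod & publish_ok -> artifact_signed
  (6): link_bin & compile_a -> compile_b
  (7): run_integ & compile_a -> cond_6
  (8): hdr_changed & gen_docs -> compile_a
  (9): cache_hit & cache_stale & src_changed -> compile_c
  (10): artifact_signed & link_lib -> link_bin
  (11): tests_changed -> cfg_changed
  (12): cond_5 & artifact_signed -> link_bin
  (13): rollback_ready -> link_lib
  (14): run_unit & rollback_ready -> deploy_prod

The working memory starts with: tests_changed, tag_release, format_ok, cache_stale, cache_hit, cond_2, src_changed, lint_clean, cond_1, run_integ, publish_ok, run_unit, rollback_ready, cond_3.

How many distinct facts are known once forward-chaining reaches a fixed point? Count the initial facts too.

Round 1 fires (1), (4), (9), (11), (13), (14), giving cond_4, deploy_stage, compile_c, cfg_changed, link_lib, deploy_prod.
Round 2 fires (2), (3), (5), giving gen_docs, hdr_changed, artifact_signed.
Round 3 fires (8), (10), giving compile_a, link_bin.
Round 4 fires (6), (7), giving compile_b, cond_6.
Closure: {artifact_signed, cache_hit, cache_stale, cfg_changed, compile_a, compile_b, compile_c, cond_1, cond_2, cond_3, cond_4, cond_6, deploy_prod, deploy_stage, format_ok, gen_docs, hdr_changed, link_bin, link_lib, lint_clean, publish_ok, rollback_ready, run_integ, run_unit, src_changed, tag_release, tests_changed} — 27 facts.

27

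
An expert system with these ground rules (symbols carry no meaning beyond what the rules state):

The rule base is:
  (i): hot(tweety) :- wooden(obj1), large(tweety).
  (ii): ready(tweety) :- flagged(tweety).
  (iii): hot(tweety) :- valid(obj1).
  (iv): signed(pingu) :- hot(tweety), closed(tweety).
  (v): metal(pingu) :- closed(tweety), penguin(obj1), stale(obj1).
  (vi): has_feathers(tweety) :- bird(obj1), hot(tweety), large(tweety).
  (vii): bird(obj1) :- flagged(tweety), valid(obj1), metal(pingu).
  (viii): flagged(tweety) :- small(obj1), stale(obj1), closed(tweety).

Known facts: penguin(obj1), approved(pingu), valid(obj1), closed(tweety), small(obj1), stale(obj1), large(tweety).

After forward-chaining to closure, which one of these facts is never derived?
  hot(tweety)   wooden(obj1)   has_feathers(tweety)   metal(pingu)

[1] (iii) [hot(tweety) :- valid(obj1).]; (v) [metal(pingu) :- closed(tweety), penguin(obj1), stale(obj1).]; (viii) [flagged(tweety) :- small(obj1), stale(obj1), closed(tweety).]. ⇒ new: hot(tweety), metal(pingu), flagged(tweety).
[2] (ii) [ready(tweety) :- flagged(tweety).]; (iv) [signed(pingu) :- hot(tweety), closed(tweety).]; (vii) [bird(obj1) :- flagged(tweety), valid(obj1), metal(pingu).]. ⇒ new: ready(tweety), signed(pingu), bird(obj1).
[3] (vi) [has_feathers(tweety) :- bird(obj1), hot(tweety), large(tweety).]. ⇒ new: has_feathers(tweety).
Derived: has_feathers(tweety) (round 3), hot(tweety) (round 1), metal(pingu) (round 1). wooden(obj1) never appears in any round.

wooden(obj1)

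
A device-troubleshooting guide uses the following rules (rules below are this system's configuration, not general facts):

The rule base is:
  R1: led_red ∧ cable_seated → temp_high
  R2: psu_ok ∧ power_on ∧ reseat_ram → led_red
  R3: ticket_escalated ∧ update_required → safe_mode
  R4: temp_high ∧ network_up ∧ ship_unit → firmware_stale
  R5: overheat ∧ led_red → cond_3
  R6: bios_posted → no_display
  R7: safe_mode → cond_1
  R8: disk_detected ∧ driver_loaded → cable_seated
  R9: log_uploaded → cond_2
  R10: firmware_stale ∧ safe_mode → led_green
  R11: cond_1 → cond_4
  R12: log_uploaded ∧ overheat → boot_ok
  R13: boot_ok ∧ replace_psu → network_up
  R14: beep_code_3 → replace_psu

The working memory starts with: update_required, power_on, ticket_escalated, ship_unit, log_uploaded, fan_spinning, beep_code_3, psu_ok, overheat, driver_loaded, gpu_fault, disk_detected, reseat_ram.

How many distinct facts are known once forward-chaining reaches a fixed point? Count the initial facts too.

26

[1] R2 [psu_ok ∧ power_on ∧ reseat_ram → led_red]; R3 [ticket_escalated ∧ update_required → safe_mode]; R8 [disk_detected ∧ driver_loaded → cable_seated]; R9 [log_uploaded → cond_2]; R12 [log_uploaded ∧ overheat → boot_ok]; R14 [beep_code_3 → replace_psu]. ⇒ new: led_red, safe_mode, cable_seated, cond_2, boot_ok, replace_psu.
[2] R1 [led_red ∧ cable_seated → temp_high]; R5 [overheat ∧ led_red → cond_3]; R7 [safe_mode → cond_1]; R13 [boot_ok ∧ replace_psu → network_up]. ⇒ new: temp_high, cond_3, cond_1, network_up.
[3] R4 [temp_high ∧ network_up ∧ ship_unit → firmware_stale]; R11 [cond_1 → cond_4]. ⇒ new: firmware_stale, cond_4.
[4] R10 [firmware_stale ∧ safe_mode → led_green]. ⇒ new: led_green.
Closure: {beep_code_3, boot_ok, cable_seated, cond_1, cond_2, cond_3, cond_4, disk_detected, driver_loaded, fan_spinning, firmware_stale, gpu_fault, led_green, led_red, log_uploaded, network_up, overheat, power_on, psu_ok, replace_psu, reseat_ram, safe_mode, ship_unit, temp_high, ticket_escalated, update_required} — 26 facts.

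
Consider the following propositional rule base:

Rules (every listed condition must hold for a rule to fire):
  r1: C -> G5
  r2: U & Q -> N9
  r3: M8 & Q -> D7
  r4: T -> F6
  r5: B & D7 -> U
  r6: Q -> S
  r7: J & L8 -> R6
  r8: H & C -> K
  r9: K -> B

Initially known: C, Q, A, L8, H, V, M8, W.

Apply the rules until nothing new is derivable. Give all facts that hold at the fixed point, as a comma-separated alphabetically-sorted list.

A, B, C, D7, G5, H, K, L8, M8, N9, Q, S, U, V, W

Round 1 fires r1, r3, r6, r8, giving G5, D7, S, K.
Round 2 fires r9, giving B.
Round 3 fires r5, giving U.
Round 4 fires r2, giving N9.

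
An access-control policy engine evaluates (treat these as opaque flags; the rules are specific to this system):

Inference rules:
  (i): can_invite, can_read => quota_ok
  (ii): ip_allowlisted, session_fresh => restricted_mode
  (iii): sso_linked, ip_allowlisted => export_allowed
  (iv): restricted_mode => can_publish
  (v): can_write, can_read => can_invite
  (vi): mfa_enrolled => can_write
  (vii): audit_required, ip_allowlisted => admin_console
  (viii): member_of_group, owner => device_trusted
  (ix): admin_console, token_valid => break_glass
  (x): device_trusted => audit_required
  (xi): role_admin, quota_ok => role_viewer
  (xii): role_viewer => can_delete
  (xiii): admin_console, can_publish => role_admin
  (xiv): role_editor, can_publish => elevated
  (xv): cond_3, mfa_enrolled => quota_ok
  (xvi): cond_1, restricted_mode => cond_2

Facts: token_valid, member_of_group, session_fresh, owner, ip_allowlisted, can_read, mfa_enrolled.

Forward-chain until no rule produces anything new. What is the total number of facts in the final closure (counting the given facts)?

[1] (ii) [ip_allowlisted, session_fresh => restricted_mode]; (vi) [mfa_enrolled => can_write]; (viii) [member_of_group, owner => device_trusted]. ⇒ new: restricted_mode, can_write, device_trusted.
[2] (iv) [restricted_mode => can_publish]; (v) [can_write, can_read => can_invite]; (x) [device_trusted => audit_required]. ⇒ new: can_publish, can_invite, audit_required.
[3] (i) [can_invite, can_read => quota_ok]; (vii) [audit_required, ip_allowlisted => admin_console]. ⇒ new: quota_ok, admin_console.
[4] (ix) [admin_console, token_valid => break_glass]; (xiii) [admin_console, can_publish => role_admin]. ⇒ new: break_glass, role_admin.
[5] (xi) [role_admin, quota_ok => role_viewer]. ⇒ new: role_viewer.
[6] (xii) [role_viewer => can_delete]. ⇒ new: can_delete.
Closure: {admin_console, audit_required, break_glass, can_delete, can_invite, can_publish, can_read, can_write, device_trusted, ip_allowlisted, member_of_group, mfa_enrolled, owner, quota_ok, restricted_mode, role_admin, role_viewer, session_fresh, token_valid} — 19 facts.

19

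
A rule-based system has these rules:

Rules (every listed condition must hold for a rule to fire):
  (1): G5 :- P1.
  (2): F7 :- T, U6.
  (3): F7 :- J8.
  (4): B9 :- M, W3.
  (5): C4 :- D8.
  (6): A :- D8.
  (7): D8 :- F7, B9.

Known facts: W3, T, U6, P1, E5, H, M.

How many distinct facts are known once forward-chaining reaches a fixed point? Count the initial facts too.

Round 1: (1) [G5 :- P1.]; (2) [F7 :- T, U6.]; (4) [B9 :- M, W3.]. Adds G5, F7, B9.
Round 2: (7) [D8 :- F7, B9.]. Adds D8.
Round 3: (5) [C4 :- D8.]; (6) [A :- D8.]. Adds C4, A.
Closure: {A, B9, C4, D8, E5, F7, G5, H, M, P1, T, U6, W3} — 13 facts.

13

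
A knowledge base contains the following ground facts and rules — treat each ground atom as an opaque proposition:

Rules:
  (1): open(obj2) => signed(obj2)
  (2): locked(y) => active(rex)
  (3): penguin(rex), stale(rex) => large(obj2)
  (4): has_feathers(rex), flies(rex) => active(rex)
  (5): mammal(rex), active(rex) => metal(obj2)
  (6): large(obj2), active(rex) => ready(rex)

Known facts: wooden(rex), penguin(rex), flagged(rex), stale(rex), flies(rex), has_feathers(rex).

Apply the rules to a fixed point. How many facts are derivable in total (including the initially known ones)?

Round 1 fires (3), (4), giving large(obj2), active(rex).
Round 2 fires (6), giving ready(rex).
Closure: {active(rex), flagged(rex), flies(rex), has_feathers(rex), large(obj2), penguin(rex), ready(rex), stale(rex), wooden(rex)} — 9 facts.

9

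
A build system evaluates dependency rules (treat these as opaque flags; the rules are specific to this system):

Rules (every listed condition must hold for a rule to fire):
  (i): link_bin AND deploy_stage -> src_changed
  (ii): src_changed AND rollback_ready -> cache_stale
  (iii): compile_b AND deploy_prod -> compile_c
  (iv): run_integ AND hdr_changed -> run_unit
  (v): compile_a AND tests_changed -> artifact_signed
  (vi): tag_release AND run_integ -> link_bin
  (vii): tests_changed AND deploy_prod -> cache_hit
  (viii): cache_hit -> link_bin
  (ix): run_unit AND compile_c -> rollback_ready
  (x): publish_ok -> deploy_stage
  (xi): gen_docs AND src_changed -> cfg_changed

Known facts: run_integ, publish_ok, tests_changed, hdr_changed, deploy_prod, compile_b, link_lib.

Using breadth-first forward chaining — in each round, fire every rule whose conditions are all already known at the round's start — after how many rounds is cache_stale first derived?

Round 1: (iii) [compile_b AND deploy_prod -> compile_c]; (iv) [run_integ AND hdr_changed -> run_unit]; (vii) [tests_changed AND deploy_prod -> cache_hit]; (x) [publish_ok -> deploy_stage]. Adds compile_c, run_unit, cache_hit, deploy_stage.
Round 2: (viii) [cache_hit -> link_bin]; (ix) [run_unit AND compile_c -> rollback_ready]. Adds link_bin, rollback_ready.
Round 3: (i) [link_bin AND deploy_stage -> src_changed]. Adds src_changed.
Round 4: (ii) [src_changed AND rollback_ready -> cache_stale]. Adds cache_stale.
cache_stale first appears in round 4.

4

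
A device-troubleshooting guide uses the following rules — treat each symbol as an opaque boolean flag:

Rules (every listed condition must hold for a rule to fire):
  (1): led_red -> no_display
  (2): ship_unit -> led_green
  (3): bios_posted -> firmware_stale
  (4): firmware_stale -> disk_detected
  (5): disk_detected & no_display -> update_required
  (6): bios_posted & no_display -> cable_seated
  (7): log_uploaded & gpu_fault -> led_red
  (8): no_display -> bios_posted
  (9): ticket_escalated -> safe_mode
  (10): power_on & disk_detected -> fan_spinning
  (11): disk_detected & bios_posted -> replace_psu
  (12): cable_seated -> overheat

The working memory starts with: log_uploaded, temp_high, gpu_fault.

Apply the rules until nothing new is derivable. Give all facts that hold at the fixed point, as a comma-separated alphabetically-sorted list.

bios_posted, cable_seated, disk_detected, firmware_stale, gpu_fault, led_red, log_uploaded, no_display, overheat, replace_psu, temp_high, update_required

Round 1: (7) [log_uploaded & gpu_fault -> led_red]. Adds led_red.
Round 2: (1) [led_red -> no_display]. Adds no_display.
Round 3: (8) [no_display -> bios_posted]. Adds bios_posted.
Round 4: (3) [bios_posted -> firmware_stale]; (6) [bios_posted & no_display -> cable_seated]. Adds firmware_stale, cable_seated.
Round 5: (4) [firmware_stale -> disk_detected]; (12) [cable_seated -> overheat]. Adds disk_detected, overheat.
Round 6: (5) [disk_detected & no_display -> update_required]; (11) [disk_detected & bios_posted -> replace_psu]. Adds update_required, replace_psu.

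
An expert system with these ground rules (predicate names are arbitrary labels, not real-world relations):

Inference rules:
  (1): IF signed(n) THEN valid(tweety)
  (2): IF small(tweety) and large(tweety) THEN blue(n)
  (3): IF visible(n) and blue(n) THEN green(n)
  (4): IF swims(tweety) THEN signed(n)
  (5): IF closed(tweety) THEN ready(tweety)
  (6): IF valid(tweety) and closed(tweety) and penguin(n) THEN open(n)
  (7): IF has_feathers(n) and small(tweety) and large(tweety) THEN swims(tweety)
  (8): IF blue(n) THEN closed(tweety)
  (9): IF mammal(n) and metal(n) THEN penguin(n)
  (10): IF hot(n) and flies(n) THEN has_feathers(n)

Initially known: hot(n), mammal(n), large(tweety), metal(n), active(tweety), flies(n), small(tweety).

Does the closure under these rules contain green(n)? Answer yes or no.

no

Round 1 — (2), (9), (10), derive blue(n), penguin(n), has_feathers(n).
Round 2 — (7), (8), derive swims(tweety), closed(tweety).
Round 3 — (4), (5), derive signed(n), ready(tweety).
Round 4 — (1), derive valid(tweety).
Round 5 — (6), derive open(n).
Fixed point reached. green(n) is concluded only by (3); (3) needs visible(n) (never derived).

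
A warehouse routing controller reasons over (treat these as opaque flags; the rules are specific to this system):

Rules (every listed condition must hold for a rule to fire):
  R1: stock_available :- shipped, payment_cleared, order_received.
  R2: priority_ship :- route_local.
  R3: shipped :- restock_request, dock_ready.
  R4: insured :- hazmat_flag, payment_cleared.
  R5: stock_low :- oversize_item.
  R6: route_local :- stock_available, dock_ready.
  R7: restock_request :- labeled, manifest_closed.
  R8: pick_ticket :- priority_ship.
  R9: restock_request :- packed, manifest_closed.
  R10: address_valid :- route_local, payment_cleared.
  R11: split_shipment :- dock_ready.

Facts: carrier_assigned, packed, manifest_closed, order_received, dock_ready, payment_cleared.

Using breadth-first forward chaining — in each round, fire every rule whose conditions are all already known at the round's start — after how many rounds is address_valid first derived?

5

Round 1: R9 [restock_request :- packed, manifest_closed.]; R11 [split_shipment :- dock_ready.]. Adds restock_request, split_shipment.
Round 2: R3 [shipped :- restock_request, dock_ready.]. Adds shipped.
Round 3: R1 [stock_available :- shipped, payment_cleared, order_received.]. Adds stock_available.
Round 4: R6 [route_local :- stock_available, dock_ready.]. Adds route_local.
Round 5: R2 [priority_ship :- route_local.]; R10 [address_valid :- route_local, payment_cleared.]. Adds priority_ship, address_valid.
address_valid first appears in round 5.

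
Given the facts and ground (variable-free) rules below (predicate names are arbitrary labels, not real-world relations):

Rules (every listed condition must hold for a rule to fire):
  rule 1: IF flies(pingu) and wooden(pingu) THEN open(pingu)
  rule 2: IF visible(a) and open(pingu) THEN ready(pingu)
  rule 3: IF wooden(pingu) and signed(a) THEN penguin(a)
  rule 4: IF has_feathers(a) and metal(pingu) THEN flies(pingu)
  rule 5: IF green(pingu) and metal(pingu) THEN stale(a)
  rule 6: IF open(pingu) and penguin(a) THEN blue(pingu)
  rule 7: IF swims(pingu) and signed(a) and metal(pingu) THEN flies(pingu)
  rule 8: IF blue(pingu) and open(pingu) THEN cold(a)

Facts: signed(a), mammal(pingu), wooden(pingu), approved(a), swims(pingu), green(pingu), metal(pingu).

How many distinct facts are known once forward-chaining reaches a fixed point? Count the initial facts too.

Round 1 fires rule 3, rule 5, rule 7, giving penguin(a), stale(a), flies(pingu).
Round 2 fires rule 1, giving open(pingu).
Round 3 fires rule 6, giving blue(pingu).
Round 4 fires rule 8, giving cold(a).
Closure: {approved(a), blue(pingu), cold(a), flies(pingu), green(pingu), mammal(pingu), metal(pingu), open(pingu), penguin(a), signed(a), stale(a), swims(pingu), wooden(pingu)} — 13 facts.

13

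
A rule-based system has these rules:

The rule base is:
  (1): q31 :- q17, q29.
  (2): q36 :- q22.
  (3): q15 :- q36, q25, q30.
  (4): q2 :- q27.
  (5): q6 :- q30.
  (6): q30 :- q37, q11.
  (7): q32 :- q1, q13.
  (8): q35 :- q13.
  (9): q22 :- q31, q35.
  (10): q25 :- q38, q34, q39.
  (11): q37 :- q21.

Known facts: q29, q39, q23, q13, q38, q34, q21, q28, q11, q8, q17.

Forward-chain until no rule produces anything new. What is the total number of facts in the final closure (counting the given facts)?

20

Round 1 fires (1), (8), (10), (11), giving q31, q35, q25, q37.
Round 2 fires (6), (9), giving q30, q22.
Round 3 fires (2), (5), giving q36, q6.
Round 4 fires (3), giving q15.
Closure: {q11, q13, q15, q17, q21, q22, q23, q25, q28, q29, q30, q31, q34, q35, q36, q37, q38, q39, q6, q8} — 20 facts.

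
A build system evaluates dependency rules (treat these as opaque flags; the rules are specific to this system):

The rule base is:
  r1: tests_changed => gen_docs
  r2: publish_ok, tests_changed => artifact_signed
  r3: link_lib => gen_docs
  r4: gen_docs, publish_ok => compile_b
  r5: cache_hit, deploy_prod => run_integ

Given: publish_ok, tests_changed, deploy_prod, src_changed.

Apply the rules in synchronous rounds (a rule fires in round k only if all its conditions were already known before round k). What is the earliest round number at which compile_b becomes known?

Round 1: r1 [tests_changed => gen_docs]; r2 [publish_ok, tests_changed => artifact_signed]. Adds gen_docs, artifact_signed.
Round 2: r4 [gen_docs, publish_ok => compile_b]. Adds compile_b.
compile_b first appears in round 2.

2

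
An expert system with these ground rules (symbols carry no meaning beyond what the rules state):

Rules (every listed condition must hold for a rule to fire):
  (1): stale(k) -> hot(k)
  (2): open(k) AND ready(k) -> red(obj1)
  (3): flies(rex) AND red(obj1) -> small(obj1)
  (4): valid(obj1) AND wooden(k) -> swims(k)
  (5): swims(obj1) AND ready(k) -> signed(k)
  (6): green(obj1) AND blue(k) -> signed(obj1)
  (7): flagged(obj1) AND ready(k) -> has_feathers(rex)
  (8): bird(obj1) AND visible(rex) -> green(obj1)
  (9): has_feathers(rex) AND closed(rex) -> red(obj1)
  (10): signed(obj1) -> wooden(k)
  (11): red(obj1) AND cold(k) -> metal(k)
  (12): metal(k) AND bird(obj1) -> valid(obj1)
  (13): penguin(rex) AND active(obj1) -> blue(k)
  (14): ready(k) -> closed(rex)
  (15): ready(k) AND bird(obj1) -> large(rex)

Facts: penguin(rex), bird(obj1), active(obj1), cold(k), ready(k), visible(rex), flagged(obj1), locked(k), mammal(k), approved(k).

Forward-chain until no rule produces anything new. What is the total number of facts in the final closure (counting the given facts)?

21

Round 1: (7) [flagged(obj1) AND ready(k) -> has_feathers(rex)]; (8) [bird(obj1) AND visible(rex) -> green(obj1)]; (13) [penguin(rex) AND active(obj1) -> blue(k)]; (14) [ready(k) -> closed(rex)]; (15) [ready(k) AND bird(obj1) -> large(rex)]. New: has_feathers(rex), green(obj1), blue(k), closed(rex), large(rex).
Round 2: (6) [green(obj1) AND blue(k) -> signed(obj1)]; (9) [has_feathers(rex) AND closed(rex) -> red(obj1)]. New: signed(obj1), red(obj1).
Round 3: (10) [signed(obj1) -> wooden(k)]; (11) [red(obj1) AND cold(k) -> metal(k)]. New: wooden(k), metal(k).
Round 4: (12) [metal(k) AND bird(obj1) -> valid(obj1)]. New: valid(obj1).
Round 5: (4) [valid(obj1) AND wooden(k) -> swims(k)]. New: swims(k).
Closure: {active(obj1), approved(k), bird(obj1), blue(k), closed(rex), cold(k), flagged(obj1), green(obj1), has_feathers(rex), large(rex), locked(k), mammal(k), metal(k), penguin(rex), ready(k), red(obj1), signed(obj1), swims(k), valid(obj1), visible(rex), wooden(k)} — 21 facts.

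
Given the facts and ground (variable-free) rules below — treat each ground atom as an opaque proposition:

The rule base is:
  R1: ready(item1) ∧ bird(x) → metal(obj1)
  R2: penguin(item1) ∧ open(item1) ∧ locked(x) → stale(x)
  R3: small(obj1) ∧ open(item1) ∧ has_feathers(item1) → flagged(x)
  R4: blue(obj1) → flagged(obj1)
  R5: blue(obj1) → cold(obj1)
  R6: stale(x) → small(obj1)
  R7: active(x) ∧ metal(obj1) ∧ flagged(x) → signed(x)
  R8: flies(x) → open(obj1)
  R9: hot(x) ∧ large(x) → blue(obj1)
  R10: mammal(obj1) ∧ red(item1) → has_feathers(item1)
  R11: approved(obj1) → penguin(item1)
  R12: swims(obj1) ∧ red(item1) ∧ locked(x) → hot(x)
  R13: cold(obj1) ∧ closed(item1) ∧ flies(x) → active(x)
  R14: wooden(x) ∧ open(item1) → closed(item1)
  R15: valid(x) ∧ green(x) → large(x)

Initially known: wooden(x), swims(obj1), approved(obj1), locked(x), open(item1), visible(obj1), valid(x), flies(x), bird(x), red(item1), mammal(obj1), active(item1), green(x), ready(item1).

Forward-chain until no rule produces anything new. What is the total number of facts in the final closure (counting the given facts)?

29

Round 1: R1 [ready(item1) ∧ bird(x) → metal(obj1)]; R8 [flies(x) → open(obj1)]; R10 [mammal(obj1) ∧ red(item1) → has_feathers(item1)]; R11 [approved(obj1) → penguin(item1)]; R12 [swims(obj1) ∧ red(item1) ∧ locked(x) → hot(x)]; R14 [wooden(x) ∧ open(item1) → closed(item1)]; R15 [valid(x) ∧ green(x) → large(x)]. New: metal(obj1), open(obj1), has_feathers(item1), penguin(item1), hot(x), closed(item1), large(x).
Round 2: R2 [penguin(item1) ∧ open(item1) ∧ locked(x) → stale(x)]; R9 [hot(x) ∧ large(x) → blue(obj1)]. New: stale(x), blue(obj1).
Round 3: R4 [blue(obj1) → flagged(obj1)]; R5 [blue(obj1) → cold(obj1)]; R6 [stale(x) → small(obj1)]. New: flagged(obj1), cold(obj1), small(obj1).
Round 4: R3 [small(obj1) ∧ open(item1) ∧ has_feathers(item1) → flagged(x)]; R13 [cold(obj1) ∧ closed(item1) ∧ flies(x) → active(x)]. New: flagged(x), active(x).
Round 5: R7 [active(x) ∧ metal(obj1) ∧ flagged(x) → signed(x)]. New: signed(x).
Closure: {active(item1), active(x), approved(obj1), bird(x), blue(obj1), closed(item1), cold(obj1), flagged(obj1), flagged(x), flies(x), green(x), has_feathers(item1), hot(x), large(x), locked(x), mammal(obj1), metal(obj1), open(item1), open(obj1), penguin(item1), ready(item1), red(item1), signed(x), small(obj1), stale(x), swims(obj1), valid(x), visible(obj1), wooden(x)} — 29 facts.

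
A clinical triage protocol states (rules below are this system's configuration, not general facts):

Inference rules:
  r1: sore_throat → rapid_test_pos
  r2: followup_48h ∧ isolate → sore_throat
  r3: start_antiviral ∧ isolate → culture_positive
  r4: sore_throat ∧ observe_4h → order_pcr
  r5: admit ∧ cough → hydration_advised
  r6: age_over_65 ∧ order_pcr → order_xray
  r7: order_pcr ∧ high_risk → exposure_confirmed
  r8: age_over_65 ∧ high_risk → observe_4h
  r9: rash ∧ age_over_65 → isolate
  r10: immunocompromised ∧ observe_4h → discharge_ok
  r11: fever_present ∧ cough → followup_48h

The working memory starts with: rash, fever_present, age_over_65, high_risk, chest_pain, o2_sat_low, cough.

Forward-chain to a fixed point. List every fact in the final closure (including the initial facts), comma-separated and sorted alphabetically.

Round 1 fires r8, r9, r11, giving observe_4h, isolate, followup_48h.
Round 2 fires r2, giving sore_throat.
Round 3 fires r1, r4, giving rapid_test_pos, order_pcr.
Round 4 fires r6, r7, giving order_xray, exposure_confirmed.

age_over_65, chest_pain, cough, exposure_confirmed, fever_present, followup_48h, high_risk, isolate, o2_sat_low, observe_4h, order_pcr, order_xray, rapid_test_pos, rash, sore_throat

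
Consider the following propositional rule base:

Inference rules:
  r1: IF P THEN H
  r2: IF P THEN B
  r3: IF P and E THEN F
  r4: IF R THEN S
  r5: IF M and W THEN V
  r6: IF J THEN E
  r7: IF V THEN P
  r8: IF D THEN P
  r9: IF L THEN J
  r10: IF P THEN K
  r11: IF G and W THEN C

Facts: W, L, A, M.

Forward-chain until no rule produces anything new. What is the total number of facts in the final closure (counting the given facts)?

12

[1] r5 [IF M and W THEN V]; r9 [IF L THEN J]. ⇒ new: V, J.
[2] r6 [IF J THEN E]; r7 [IF V THEN P]. ⇒ new: E, P.
[3] r1 [IF P THEN H]; r2 [IF P THEN B]; r3 [IF P and E THEN F]; r10 [IF P THEN K]. ⇒ new: H, B, F, K.
Closure: {A, B, E, F, H, J, K, L, M, P, V, W} — 12 facts.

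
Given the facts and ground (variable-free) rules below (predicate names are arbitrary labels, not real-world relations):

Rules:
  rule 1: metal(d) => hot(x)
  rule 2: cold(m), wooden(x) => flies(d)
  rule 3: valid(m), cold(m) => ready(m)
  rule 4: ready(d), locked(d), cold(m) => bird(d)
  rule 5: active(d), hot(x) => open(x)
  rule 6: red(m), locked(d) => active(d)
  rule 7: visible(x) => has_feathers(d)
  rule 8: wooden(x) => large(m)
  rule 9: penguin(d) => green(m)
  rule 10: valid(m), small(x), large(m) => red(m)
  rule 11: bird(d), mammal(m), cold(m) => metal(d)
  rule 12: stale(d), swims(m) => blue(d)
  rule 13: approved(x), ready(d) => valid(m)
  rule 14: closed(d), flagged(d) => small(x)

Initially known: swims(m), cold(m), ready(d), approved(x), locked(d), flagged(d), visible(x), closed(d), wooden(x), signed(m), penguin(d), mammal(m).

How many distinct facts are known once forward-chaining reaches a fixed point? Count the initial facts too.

25

[1] rule 2 [cold(m), wooden(x) => flies(d)]; rule 4 [ready(d), locked(d), cold(m) => bird(d)]; rule 7 [visible(x) => has_feathers(d)]; rule 8 [wooden(x) => large(m)]; rule 9 [penguin(d) => green(m)]; rule 13 [approved(x), ready(d) => valid(m)]; rule 14 [closed(d), flagged(d) => small(x)]. ⇒ new: flies(d), bird(d), has_feathers(d), large(m), green(m), valid(m), small(x).
[2] rule 3 [valid(m), cold(m) => ready(m)]; rule 10 [valid(m), small(x), large(m) => red(m)]; rule 11 [bird(d), mammal(m), cold(m) => metal(d)]. ⇒ new: ready(m), red(m), metal(d).
[3] rule 1 [metal(d) => hot(x)]; rule 6 [red(m), locked(d) => active(d)]. ⇒ new: hot(x), active(d).
[4] rule 5 [active(d), hot(x) => open(x)]. ⇒ new: open(x).
Closure: {active(d), approved(x), bird(d), closed(d), cold(m), flagged(d), flies(d), green(m), has_feathers(d), hot(x), large(m), locked(d), mammal(m), metal(d), open(x), penguin(d), ready(d), ready(m), red(m), signed(m), small(x), swims(m), valid(m), visible(x), wooden(x)} — 25 facts.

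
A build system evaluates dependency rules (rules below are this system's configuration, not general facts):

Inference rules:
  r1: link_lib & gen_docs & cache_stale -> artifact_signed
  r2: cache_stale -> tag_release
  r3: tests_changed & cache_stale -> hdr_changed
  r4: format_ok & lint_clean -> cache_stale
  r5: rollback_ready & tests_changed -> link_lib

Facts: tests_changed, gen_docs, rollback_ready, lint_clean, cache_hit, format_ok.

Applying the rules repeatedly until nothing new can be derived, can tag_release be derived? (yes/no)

[1] r4 [format_ok & lint_clean -> cache_stale]; r5 [rollback_ready & tests_changed -> link_lib]. ⇒ new: cache_stale, link_lib.
[2] r1 [link_lib & gen_docs & cache_stale -> artifact_signed]; r2 [cache_stale -> tag_release]; r3 [tests_changed & cache_stale -> hdr_changed]. ⇒ new: artifact_signed, tag_release, hdr_changed.
tag_release appears in round 2, so it is derivable.

yes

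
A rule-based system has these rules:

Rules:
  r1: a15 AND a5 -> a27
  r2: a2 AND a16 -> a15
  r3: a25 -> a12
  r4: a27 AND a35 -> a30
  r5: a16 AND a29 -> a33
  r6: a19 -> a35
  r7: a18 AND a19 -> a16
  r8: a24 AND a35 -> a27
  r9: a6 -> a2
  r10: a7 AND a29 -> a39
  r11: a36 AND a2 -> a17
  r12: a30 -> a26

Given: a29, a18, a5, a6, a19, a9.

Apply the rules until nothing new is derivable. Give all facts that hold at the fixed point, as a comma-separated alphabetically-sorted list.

Round 1: r6 [a19 -> a35]; r7 [a18 AND a19 -> a16]; r9 [a6 -> a2]. Adds a35, a16, a2.
Round 2: r2 [a2 AND a16 -> a15]; r5 [a16 AND a29 -> a33]. Adds a15, a33.
Round 3: r1 [a15 AND a5 -> a27]. Adds a27.
Round 4: r4 [a27 AND a35 -> a30]. Adds a30.
Round 5: r12 [a30 -> a26]. Adds a26.

a15, a16, a18, a19, a2, a26, a27, a29, a30, a33, a35, a5, a6, a9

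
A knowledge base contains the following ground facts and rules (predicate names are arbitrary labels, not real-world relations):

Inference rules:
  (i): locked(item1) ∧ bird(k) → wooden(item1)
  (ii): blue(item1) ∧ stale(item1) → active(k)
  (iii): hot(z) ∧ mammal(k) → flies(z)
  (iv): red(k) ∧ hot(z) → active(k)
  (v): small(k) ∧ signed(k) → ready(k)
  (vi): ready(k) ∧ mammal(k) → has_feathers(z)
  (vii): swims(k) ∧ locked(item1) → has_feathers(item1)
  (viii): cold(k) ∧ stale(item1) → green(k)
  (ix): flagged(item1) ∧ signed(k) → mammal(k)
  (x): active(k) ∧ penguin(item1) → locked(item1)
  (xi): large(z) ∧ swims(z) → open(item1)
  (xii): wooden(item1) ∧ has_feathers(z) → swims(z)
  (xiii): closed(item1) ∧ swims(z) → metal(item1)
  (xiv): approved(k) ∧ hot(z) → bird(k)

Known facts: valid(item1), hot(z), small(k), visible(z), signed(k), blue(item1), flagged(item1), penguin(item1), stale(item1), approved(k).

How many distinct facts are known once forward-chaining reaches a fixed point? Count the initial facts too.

Round 1: (ii) [blue(item1) ∧ stale(item1) → active(k)]; (v) [small(k) ∧ signed(k) → ready(k)]; (ix) [flagged(item1) ∧ signed(k) → mammal(k)]; (xiv) [approved(k) ∧ hot(z) → bird(k)]. Adds active(k), ready(k), mammal(k), bird(k).
Round 2: (iii) [hot(z) ∧ mammal(k) → flies(z)]; (vi) [ready(k) ∧ mammal(k) → has_feathers(z)]; (x) [active(k) ∧ penguin(item1) → locked(item1)]. Adds flies(z), has_feathers(z), locked(item1).
Round 3: (i) [locked(item1) ∧ bird(k) → wooden(item1)]. Adds wooden(item1).
Round 4: (xii) [wooden(item1) ∧ has_feathers(z) → swims(z)]. Adds swims(z).
Closure: {active(k), approved(k), bird(k), blue(item1), flagged(item1), flies(z), has_feathers(z), hot(z), locked(item1), mammal(k), penguin(item1), ready(k), signed(k), small(k), stale(item1), swims(z), valid(item1), visible(z), wooden(item1)} — 19 facts.

19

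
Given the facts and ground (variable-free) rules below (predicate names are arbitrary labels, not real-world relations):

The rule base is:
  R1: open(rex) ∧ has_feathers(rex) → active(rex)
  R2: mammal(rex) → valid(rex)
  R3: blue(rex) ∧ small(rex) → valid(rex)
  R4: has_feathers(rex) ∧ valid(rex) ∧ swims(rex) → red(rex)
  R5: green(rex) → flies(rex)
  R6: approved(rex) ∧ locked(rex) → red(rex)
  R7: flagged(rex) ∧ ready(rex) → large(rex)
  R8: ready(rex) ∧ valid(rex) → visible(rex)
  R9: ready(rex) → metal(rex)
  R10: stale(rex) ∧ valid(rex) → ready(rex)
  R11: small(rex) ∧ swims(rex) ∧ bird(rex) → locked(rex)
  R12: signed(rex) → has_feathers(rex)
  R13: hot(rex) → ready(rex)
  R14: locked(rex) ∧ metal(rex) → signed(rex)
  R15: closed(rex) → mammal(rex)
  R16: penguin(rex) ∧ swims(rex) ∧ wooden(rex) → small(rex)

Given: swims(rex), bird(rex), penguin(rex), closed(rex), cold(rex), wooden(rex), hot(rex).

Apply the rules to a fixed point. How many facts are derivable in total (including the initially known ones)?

17

[1] R13 [hot(rex) → ready(rex)]; R15 [closed(rex) → mammal(rex)]; R16 [penguin(rex) ∧ swims(rex) ∧ wooden(rex) → small(rex)]. ⇒ new: ready(rex), mammal(rex), small(rex).
[2] R2 [mammal(rex) → valid(rex)]; R9 [ready(rex) → metal(rex)]; R11 [small(rex) ∧ swims(rex) ∧ bird(rex) → locked(rex)]. ⇒ new: valid(rex), metal(rex), locked(rex).
[3] R8 [ready(rex) ∧ valid(rex) → visible(rex)]; R14 [locked(rex) ∧ metal(rex) → signed(rex)]. ⇒ new: visible(rex), signed(rex).
[4] R12 [signed(rex) → has_feathers(rex)]. ⇒ new: has_feathers(rex).
[5] R4 [has_feathers(rex) ∧ valid(rex) ∧ swims(rex) → red(rex)]. ⇒ new: red(rex).
Closure: {bird(rex), closed(rex), cold(rex), has_feathers(rex), hot(rex), locked(rex), mammal(rex), metal(rex), penguin(rex), ready(rex), red(rex), signed(rex), small(rex), swims(rex), valid(rex), visible(rex), wooden(rex)} — 17 facts.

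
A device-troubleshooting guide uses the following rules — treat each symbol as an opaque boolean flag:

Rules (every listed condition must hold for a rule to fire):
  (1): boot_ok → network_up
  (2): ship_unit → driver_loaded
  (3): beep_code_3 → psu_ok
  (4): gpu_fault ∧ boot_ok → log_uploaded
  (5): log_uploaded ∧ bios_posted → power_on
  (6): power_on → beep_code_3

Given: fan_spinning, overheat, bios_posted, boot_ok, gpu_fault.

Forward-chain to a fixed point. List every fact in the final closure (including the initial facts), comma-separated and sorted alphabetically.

Round 1 — (1), (4), derive network_up, log_uploaded.
Round 2 — (5), derive power_on.
Round 3 — (6), derive beep_code_3.
Round 4 — (3), derive psu_ok.

beep_code_3, bios_posted, boot_ok, fan_spinning, gpu_fault, log_uploaded, network_up, overheat, power_on, psu_ok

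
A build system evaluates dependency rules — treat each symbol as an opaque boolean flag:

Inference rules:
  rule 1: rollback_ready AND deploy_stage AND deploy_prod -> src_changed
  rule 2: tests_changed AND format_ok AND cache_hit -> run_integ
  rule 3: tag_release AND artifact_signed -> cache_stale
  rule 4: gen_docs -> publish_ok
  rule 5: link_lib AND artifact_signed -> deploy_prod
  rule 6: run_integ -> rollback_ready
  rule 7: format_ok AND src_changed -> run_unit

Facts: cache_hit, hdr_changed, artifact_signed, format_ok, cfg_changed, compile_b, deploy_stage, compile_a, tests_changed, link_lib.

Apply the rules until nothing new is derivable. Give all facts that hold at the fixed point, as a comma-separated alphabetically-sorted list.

artifact_signed, cache_hit, cfg_changed, compile_a, compile_b, deploy_prod, deploy_stage, format_ok, hdr_changed, link_lib, rollback_ready, run_integ, run_unit, src_changed, tests_changed

Round 1 — rule 2, rule 5, derive run_integ, deploy_prod.
Round 2 — rule 6, derive rollback_ready.
Round 3 — rule 1, derive src_changed.
Round 4 — rule 7, derive run_unit.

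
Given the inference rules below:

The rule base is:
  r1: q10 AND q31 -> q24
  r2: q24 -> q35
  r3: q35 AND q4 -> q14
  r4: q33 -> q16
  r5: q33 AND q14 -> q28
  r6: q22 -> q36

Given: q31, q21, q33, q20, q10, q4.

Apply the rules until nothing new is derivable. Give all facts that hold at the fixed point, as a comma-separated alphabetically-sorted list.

q10, q14, q16, q20, q21, q24, q28, q31, q33, q35, q4

Round 1: r1 [q10 AND q31 -> q24]; r4 [q33 -> q16]. New: q24, q16.
Round 2: r2 [q24 -> q35]. New: q35.
Round 3: r3 [q35 AND q4 -> q14]. New: q14.
Round 4: r5 [q33 AND q14 -> q28]. New: q28.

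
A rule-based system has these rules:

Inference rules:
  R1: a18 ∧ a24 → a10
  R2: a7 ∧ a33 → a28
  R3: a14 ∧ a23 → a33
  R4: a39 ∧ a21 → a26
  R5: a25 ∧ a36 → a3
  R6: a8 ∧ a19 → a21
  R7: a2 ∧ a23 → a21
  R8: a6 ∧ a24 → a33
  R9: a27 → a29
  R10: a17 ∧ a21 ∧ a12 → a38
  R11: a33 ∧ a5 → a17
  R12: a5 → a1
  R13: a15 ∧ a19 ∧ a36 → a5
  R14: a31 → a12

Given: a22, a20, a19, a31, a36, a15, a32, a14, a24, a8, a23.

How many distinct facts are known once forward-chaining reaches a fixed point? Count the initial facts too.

18

Round 1 fires R3, R6, R13, R14, giving a33, a21, a5, a12.
Round 2 fires R11, R12, giving a17, a1.
Round 3 fires R10, giving a38.
Closure: {a1, a12, a14, a15, a17, a19, a20, a21, a22, a23, a24, a31, a32, a33, a36, a38, a5, a8} — 18 facts.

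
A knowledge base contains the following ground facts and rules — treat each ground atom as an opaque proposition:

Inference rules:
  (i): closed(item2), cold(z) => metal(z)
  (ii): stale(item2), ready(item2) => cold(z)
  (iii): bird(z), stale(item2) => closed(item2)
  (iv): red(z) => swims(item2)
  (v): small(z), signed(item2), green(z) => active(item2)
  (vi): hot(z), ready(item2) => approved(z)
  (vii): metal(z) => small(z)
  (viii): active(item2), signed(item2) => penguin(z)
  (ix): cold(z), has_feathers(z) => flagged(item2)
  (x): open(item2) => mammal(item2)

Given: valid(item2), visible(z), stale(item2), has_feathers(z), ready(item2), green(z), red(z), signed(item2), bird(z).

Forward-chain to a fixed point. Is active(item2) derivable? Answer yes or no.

yes

[1] (ii) [stale(item2), ready(item2) => cold(z)]; (iii) [bird(z), stale(item2) => closed(item2)]; (iv) [red(z) => swims(item2)]. ⇒ new: cold(z), closed(item2), swims(item2).
[2] (i) [closed(item2), cold(z) => metal(z)]; (ix) [cold(z), has_feathers(z) => flagged(item2)]. ⇒ new: metal(z), flagged(item2).
[3] (vii) [metal(z) => small(z)]. ⇒ new: small(z).
[4] (v) [small(z), signed(item2), green(z) => active(item2)]. ⇒ new: active(item2).
[5] (viii) [active(item2), signed(item2) => penguin(z)]. ⇒ new: penguin(z).
active(item2) appears in round 4, so it is derivable.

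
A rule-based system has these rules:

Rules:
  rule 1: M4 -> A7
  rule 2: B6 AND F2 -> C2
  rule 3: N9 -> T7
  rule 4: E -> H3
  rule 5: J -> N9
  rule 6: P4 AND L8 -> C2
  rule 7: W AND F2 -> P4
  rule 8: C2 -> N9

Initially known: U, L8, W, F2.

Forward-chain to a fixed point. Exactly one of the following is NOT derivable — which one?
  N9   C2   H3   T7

H3

Round 1: rule 7 [W AND F2 -> P4]. Adds P4.
Round 2: rule 6 [P4 AND L8 -> C2]. Adds C2.
Round 3: rule 8 [C2 -> N9]. Adds N9.
Round 4: rule 3 [N9 -> T7]. Adds T7.
Derived: C2 (round 2), N9 (round 3), T7 (round 4). H3 never appears in any round.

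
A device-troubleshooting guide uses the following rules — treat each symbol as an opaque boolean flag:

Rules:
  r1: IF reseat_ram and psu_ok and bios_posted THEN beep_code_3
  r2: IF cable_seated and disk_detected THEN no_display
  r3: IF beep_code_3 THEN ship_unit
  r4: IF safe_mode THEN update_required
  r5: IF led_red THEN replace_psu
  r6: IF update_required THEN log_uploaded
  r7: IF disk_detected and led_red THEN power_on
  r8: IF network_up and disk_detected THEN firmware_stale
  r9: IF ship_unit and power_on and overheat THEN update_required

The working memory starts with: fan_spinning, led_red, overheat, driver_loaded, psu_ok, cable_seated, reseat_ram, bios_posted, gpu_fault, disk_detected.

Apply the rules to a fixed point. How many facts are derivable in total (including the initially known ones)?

17

Round 1: r1 [IF reseat_ram and psu_ok and bios_posted THEN beep_code_3]; r2 [IF cable_seated and disk_detected THEN no_display]; r5 [IF led_red THEN replace_psu]; r7 [IF disk_detected and led_red THEN power_on]. New: beep_code_3, no_display, replace_psu, power_on.
Round 2: r3 [IF beep_code_3 THEN ship_unit]. New: ship_unit.
Round 3: r9 [IF ship_unit and power_on and overheat THEN update_required]. New: update_required.
Round 4: r6 [IF update_required THEN log_uploaded]. New: log_uploaded.
Closure: {beep_code_3, bios_posted, cable_seated, disk_detected, driver_loaded, fan_spinning, gpu_fault, led_red, log_uploaded, no_display, overheat, power_on, psu_ok, replace_psu, reseat_ram, ship_unit, update_required} — 17 facts.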